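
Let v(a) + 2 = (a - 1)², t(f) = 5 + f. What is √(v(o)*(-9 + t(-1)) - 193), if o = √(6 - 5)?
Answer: I*√183 ≈ 13.528*I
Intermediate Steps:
o = 1 (o = √1 = 1)
v(a) = -2 + (-1 + a)² (v(a) = -2 + (a - 1)² = -2 + (-1 + a)²)
√(v(o)*(-9 + t(-1)) - 193) = √((-2 + (-1 + 1)²)*(-9 + (5 - 1)) - 193) = √((-2 + 0²)*(-9 + 4) - 193) = √((-2 + 0)*(-5) - 193) = √(-2*(-5) - 193) = √(10 - 193) = √(-183) = I*√183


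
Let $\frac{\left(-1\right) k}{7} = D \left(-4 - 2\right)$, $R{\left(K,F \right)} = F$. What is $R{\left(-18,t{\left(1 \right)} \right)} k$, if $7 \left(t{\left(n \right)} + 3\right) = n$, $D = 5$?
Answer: $-600$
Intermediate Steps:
$t{\left(n \right)} = -3 + \frac{n}{7}$
$k = 210$ ($k = - 7 \cdot 5 \left(-4 - 2\right) = - 7 \cdot 5 \left(-6\right) = \left(-7\right) \left(-30\right) = 210$)
$R{\left(-18,t{\left(1 \right)} \right)} k = \left(-3 + \frac{1}{7} \cdot 1\right) 210 = \left(-3 + \frac{1}{7}\right) 210 = \left(- \frac{20}{7}\right) 210 = -600$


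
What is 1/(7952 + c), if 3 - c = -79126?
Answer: 1/87081 ≈ 1.1484e-5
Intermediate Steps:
c = 79129 (c = 3 - 1*(-79126) = 3 + 79126 = 79129)
1/(7952 + c) = 1/(7952 + 79129) = 1/87081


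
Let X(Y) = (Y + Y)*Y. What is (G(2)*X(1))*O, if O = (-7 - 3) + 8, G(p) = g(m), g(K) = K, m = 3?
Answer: -12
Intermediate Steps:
G(p) = 3
X(Y) = 2*Y**2 (X(Y) = (2*Y)*Y = 2*Y**2)
O = -2 (O = -10 + 8 = -2)
(G(2)*X(1))*O = (3*(2*1**2))*(-2) = (3*(2*1))*(-2) = (3*2)*(-2) = 6*(-2) = -12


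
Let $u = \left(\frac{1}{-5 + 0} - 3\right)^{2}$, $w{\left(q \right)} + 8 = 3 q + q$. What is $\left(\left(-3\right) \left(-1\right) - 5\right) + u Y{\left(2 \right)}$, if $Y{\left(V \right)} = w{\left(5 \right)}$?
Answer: $\frac{3022}{25} \approx 120.88$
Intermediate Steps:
$w{\left(q \right)} = -8 + 4 q$ ($w{\left(q \right)} = -8 + \left(3 q + q\right) = -8 + 4 q$)
$Y{\left(V \right)} = 12$ ($Y{\left(V \right)} = -8 + 4 \cdot 5 = -8 + 20 = 12$)
$u = \frac{256}{25}$ ($u = \left(\frac{1}{-5} - 3\right)^{2} = \left(- \frac{1}{5} - 3\right)^{2} = \left(- \frac{16}{5}\right)^{2} = \frac{256}{25} \approx 10.24$)
$\left(\left(-3\right) \left(-1\right) - 5\right) + u Y{\left(2 \right)} = \left(\left(-3\right) \left(-1\right) - 5\right) + \frac{256}{25} \cdot 12 = \left(3 - 5\right) + \frac{3072}{25} = -2 + \frac{3072}{25} = \frac{3022}{25}$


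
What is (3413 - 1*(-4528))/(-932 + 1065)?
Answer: 7941/133 ≈ 59.707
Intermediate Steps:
(3413 - 1*(-4528))/(-932 + 1065) = (3413 + 4528)/133 = 7941*(1/133) = 7941/133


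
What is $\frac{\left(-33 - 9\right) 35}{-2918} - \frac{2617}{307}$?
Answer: $- \frac{3592558}{447913} \approx -8.0207$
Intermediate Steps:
$\frac{\left(-33 - 9\right) 35}{-2918} - \frac{2617}{307} = \left(-42\right) 35 \left(- \frac{1}{2918}\right) - \frac{2617}{307} = \left(-1470\right) \left(- \frac{1}{2918}\right) - \frac{2617}{307} = \frac{735}{1459} - \frac{2617}{307} = - \frac{3592558}{447913}$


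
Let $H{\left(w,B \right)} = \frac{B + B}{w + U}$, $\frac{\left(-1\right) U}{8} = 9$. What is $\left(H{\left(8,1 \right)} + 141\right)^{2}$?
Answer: $\frac{20349121}{1024} \approx 19872.0$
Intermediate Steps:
$U = -72$ ($U = \left(-8\right) 9 = -72$)
$H{\left(w,B \right)} = \frac{2 B}{-72 + w}$ ($H{\left(w,B \right)} = \frac{B + B}{w - 72} = \frac{2 B}{-72 + w}$)
$\left(H{\left(8,1 \right)} + 141\right)^{2} = \left(2 \cdot 1 \frac{1}{-72 + 8} + 141\right)^{2} = \left(2 \cdot 1 \frac{1}{-64} + 141\right)^{2} = \left(2 \cdot 1 \left(- \frac{1}{64}\right) + 141\right)^{2} = \left(- \frac{1}{32} + 141\right)^{2} = \left(\frac{4511}{32}\right)^{2} = \frac{20349121}{1024}$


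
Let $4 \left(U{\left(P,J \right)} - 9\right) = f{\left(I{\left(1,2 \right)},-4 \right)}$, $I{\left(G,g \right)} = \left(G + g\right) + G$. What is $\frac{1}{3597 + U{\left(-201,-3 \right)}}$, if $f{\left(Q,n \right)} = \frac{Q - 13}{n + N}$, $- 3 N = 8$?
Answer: $\frac{80}{288507} \approx 0.00027729$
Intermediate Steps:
$N = - \frac{8}{3}$ ($N = \left(- \frac{1}{3}\right) 8 = - \frac{8}{3} \approx -2.6667$)
$I{\left(G,g \right)} = g + 2 G$
$f{\left(Q,n \right)} = \frac{-13 + Q}{- \frac{8}{3} + n}$ ($f{\left(Q,n \right)} = \frac{Q - 13}{n - \frac{8}{3}} = \frac{-13 + Q}{- \frac{8}{3} + n}$)
$U{\left(P,J \right)} = \frac{747}{80}$ ($U{\left(P,J \right)} = 9 + \frac{3 \frac{1}{-8 + 3 \left(-4\right)} \left(-13 + \left(2 + 2 \cdot 1\right)\right)}{4} = 9 + \frac{3 \frac{1}{-8 - 12} \left(-13 + \left(2 + 2\right)\right)}{4} = 9 + \frac{3 \frac{1}{-20} \left(-13 + 4\right)}{4} = 9 + \frac{3 \left(- \frac{1}{20}\right) \left(-9\right)}{4} = 9 + \frac{1}{4} \cdot \frac{27}{20} = 9 + \frac{27}{80} = \frac{747}{80}$)
$\frac{1}{3597 + U{\left(-201,-3 \right)}} = \frac{1}{3597 + \frac{747}{80}} = \frac{1}{\frac{288507}{80}} = \frac{80}{288507}$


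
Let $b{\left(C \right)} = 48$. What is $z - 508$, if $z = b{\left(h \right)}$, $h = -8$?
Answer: $-460$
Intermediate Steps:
$z = 48$
$z - 508 = 48 - 508 = -460$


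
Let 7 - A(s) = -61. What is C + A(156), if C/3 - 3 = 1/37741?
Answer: 2906060/37741 ≈ 77.000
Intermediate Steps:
C = 339672/37741 (C = 9 + 3/37741 = 339672/37741 ≈ 9.0001)
A(s) = 68 (A(s) = 7 - 1*(-61) = 7 + 61 = 68)
C + A(156) = 339672/37741 + 68 = 2906060/37741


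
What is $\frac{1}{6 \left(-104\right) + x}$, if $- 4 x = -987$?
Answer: $- \frac{4}{1509} \approx -0.0026508$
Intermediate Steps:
$x = \frac{987}{4}$ ($x = \left(- \frac{1}{4}\right) \left(-987\right) = \frac{987}{4} \approx 246.75$)
$\frac{1}{6 \left(-104\right) + x} = \frac{1}{6 \left(-104\right) + \frac{987}{4}} = \frac{1}{-624 + \frac{987}{4}} = \frac{1}{- \frac{1509}{4}} = - \frac{4}{1509}$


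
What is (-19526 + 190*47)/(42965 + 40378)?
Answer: -3532/27781 ≈ -0.12714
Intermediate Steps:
(-19526 + 190*47)/(42965 + 40378) = (-19526 + 8930)/83343 = -10596*1/83343 = -3532/27781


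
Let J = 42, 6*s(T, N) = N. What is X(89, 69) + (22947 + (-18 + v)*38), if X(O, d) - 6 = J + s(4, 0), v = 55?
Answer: 24401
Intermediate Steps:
s(T, N) = N/6
X(O, d) = 48 (X(O, d) = 6 + (42 + (⅙)*0) = 6 + (42 + 0) = 6 + 42 = 48)
X(89, 69) + (22947 + (-18 + v)*38) = 48 + (22947 + (-18 + 55)*38) = 48 + (22947 + 37*38) = 48 + (22947 + 1406) = 48 + 24353 = 24401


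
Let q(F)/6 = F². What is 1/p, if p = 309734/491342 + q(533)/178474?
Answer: 21922943027/223197152636 ≈ 0.098222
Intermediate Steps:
q(F) = 6*F²
p = 223197152636/21922943027 (p = 309734/491342 + (6*533²)/178474 = 309734*(1/491342) + (6*284089)*(1/178474) = 154867/245671 + 1704534*(1/178474) = 154867/245671 + 852267/89237 = 223197152636/21922943027 ≈ 10.181)
1/p = 1/(223197152636/21922943027) = 21922943027/223197152636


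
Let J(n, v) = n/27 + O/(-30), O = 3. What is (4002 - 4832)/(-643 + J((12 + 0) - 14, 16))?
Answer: 224100/173657 ≈ 1.2905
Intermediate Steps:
J(n, v) = -⅒ + n/27 (J(n, v) = n/27 + 3/(-30) = n*(1/27) + 3*(-1/30) = n/27 - ⅒ = -⅒ + n/27)
(4002 - 4832)/(-643 + J((12 + 0) - 14, 16)) = (4002 - 4832)/(-643 + (-⅒ + ((12 + 0) - 14)/27)) = -830/(-643 + (-⅒ + (12 - 14)/27)) = -830/(-643 + (-⅒ + (1/27)*(-2))) = -830/(-643 + (-⅒ - 2/27)) = -830/(-643 - 47/270) = -830/(-173657/270) = -830*(-270/173657) = 224100/173657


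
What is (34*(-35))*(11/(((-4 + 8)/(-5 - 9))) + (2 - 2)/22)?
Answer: 45815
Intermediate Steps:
(34*(-35))*(11/(((-4 + 8)/(-5 - 9))) + (2 - 2)/22) = -1190*(11/((4/(-14))) + 0*(1/22)) = -1190*(11/((4*(-1/14))) + 0) = -1190*(11/(-2/7) + 0) = -1190*(11*(-7/2) + 0) = -1190*(-77/2 + 0) = -1190*(-77/2) = 45815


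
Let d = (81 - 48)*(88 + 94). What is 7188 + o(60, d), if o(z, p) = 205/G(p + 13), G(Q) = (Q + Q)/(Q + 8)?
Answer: 87764679/12038 ≈ 7290.6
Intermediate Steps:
G(Q) = 2*Q/(8 + Q) (G(Q) = (2*Q)/(8 + Q) = 2*Q/(8 + Q))
d = 6006 (d = 33*182 = 6006)
o(z, p) = 205*(21 + p)/(2*(13 + p)) (o(z, p) = 205/((2*(p + 13)/(8 + (p + 13)))) = 205/((2*(13 + p)/(8 + (13 + p)))) = 205/((2*(13 + p)/(21 + p))) = 205*((21 + p)/(2*(13 + p))) = 205*(21 + p)/(2*(13 + p)))
7188 + o(60, d) = 7188 + 205*(21 + 6006)/(2*(13 + 6006)) = 7188 + (205/2)*6027/6019 = 7188 + (205/2)*(1/6019)*6027 = 7188 + 1235535/12038 = 87764679/12038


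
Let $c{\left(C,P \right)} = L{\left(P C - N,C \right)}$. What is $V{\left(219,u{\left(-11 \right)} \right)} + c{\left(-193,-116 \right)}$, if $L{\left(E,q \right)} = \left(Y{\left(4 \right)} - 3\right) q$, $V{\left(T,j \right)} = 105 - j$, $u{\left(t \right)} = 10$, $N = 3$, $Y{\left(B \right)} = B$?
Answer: $-98$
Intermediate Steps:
$L{\left(E,q \right)} = q$ ($L{\left(E,q \right)} = \left(4 - 3\right) q = 1 q = q$)
$c{\left(C,P \right)} = C$
$V{\left(219,u{\left(-11 \right)} \right)} + c{\left(-193,-116 \right)} = \left(105 - 10\right) - 193 = 95 - 193 = -98$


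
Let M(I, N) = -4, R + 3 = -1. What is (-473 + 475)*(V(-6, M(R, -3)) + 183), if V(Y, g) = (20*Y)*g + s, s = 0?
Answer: 1326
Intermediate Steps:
R = -4 (R = -3 - 1 = -4)
V(Y, g) = 20*Y*g (V(Y, g) = (20*Y)*g + 0 = 20*Y*g + 0 = 20*Y*g)
(-473 + 475)*(V(-6, M(R, -3)) + 183) = (-473 + 475)*(20*(-6)*(-4) + 183) = 2*(480 + 183) = 2*663 = 1326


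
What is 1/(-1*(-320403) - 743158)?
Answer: -1/422755 ≈ -2.3654e-6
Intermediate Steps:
1/(-1*(-320403) - 743158) = 1/(320403 - 743158) = 1/(-422755) = -1/422755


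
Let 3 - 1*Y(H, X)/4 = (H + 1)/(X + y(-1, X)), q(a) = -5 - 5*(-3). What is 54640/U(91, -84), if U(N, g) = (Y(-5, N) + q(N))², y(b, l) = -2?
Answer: 108200860/974169 ≈ 111.07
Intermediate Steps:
q(a) = 10 (q(a) = -5 + 15 = 10)
Y(H, X) = 12 - 4*(1 + H)/(-2 + X) (Y(H, X) = 12 - 4*(H + 1)/(X - 2) = 12 - 4*(1 + H)/(-2 + X))
U(N, g) = (10 + 4*(-2 + 3*N)/(-2 + N))² (U(N, g) = (4*(-7 - 1*(-5) + 3*N)/(-2 + N) + 10)² = (4*(-7 + 5 + 3*N)/(-2 + N) + 10)² = (4*(-2 + 3*N)/(-2 + N) + 10)² = (10 + 4*(-2 + 3*N)/(-2 + N))²)
54640/U(91, -84) = 54640/((4*(-14 + 11*91)²/(-2 + 91)²)) = 54640/((4*(-14 + 1001)²/89²)) = 54640/((4*987²*(1/7921))) = 54640/((4*974169*(1/7921))) = 54640/(3896676/7921) = 54640*(7921/3896676) = 108200860/974169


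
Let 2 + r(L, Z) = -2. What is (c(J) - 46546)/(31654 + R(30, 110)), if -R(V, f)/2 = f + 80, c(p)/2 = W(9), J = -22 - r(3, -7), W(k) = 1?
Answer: -23272/15637 ≈ -1.4883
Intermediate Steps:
r(L, Z) = -4 (r(L, Z) = -2 - 2 = -4)
J = -18 (J = -22 - 1*(-4) = -22 + 4 = -18)
c(p) = 2 (c(p) = 2*1 = 2)
R(V, f) = -160 - 2*f (R(V, f) = -2*(f + 80) = -2*(80 + f) = -160 - 2*f)
(c(J) - 46546)/(31654 + R(30, 110)) = (2 - 46546)/(31654 + (-160 - 2*110)) = -46544/(31654 + (-160 - 220)) = -46544/(31654 - 380) = -46544/31274 = -46544*1/31274 = -23272/15637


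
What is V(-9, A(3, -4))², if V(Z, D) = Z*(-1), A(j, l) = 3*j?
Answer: 81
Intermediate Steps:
V(Z, D) = -Z
V(-9, A(3, -4))² = (-1*(-9))² = 9² = 81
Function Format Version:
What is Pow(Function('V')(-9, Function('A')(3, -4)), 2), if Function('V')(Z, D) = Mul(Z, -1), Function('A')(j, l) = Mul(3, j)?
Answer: 81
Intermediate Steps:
Function('V')(Z, D) = Mul(-1, Z)
Pow(Function('V')(-9, Function('A')(3, -4)), 2) = Pow(Mul(-1, -9), 2) = Pow(9, 2) = 81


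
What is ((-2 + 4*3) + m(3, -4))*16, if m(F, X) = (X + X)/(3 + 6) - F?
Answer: 880/9 ≈ 97.778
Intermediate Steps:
m(F, X) = -F + 2*X/9 (m(F, X) = (2*X)/9 - F = (2*X)*(⅑) - F = 2*X/9 - F = -F + 2*X/9)
((-2 + 4*3) + m(3, -4))*16 = ((-2 + 4*3) + (-1*3 + (2/9)*(-4)))*16 = ((-2 + 12) + (-3 - 8/9))*16 = (10 - 35/9)*16 = (55/9)*16 = 880/9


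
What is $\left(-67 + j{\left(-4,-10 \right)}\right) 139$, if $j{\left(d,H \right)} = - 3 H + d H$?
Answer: $417$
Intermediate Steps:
$j{\left(d,H \right)} = - 3 H + H d$
$\left(-67 + j{\left(-4,-10 \right)}\right) 139 = \left(-67 - 10 \left(-3 - 4\right)\right) 139 = \left(-67 - -70\right) 139 = \left(-67 + 70\right) 139 = 3 \cdot 139 = 417$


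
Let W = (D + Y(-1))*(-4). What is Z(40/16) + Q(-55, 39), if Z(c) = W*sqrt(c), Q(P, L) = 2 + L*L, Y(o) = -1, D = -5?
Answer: 1523 + 12*sqrt(10) ≈ 1560.9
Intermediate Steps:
W = 24 (W = (-5 - 1)*(-4) = -6*(-4) = 24)
Q(P, L) = 2 + L**2
Z(c) = 24*sqrt(c)
Z(40/16) + Q(-55, 39) = 24*sqrt(40/16) + (2 + 39**2) = 24*sqrt(40*(1/16)) + (2 + 1521) = 24*sqrt(5/2) + 1523 = 24*(sqrt(10)/2) + 1523 = 12*sqrt(10) + 1523 = 1523 + 12*sqrt(10)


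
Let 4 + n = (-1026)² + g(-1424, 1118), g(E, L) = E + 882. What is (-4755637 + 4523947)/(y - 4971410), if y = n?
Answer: 23169/391928 ≈ 0.059115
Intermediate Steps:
g(E, L) = 882 + E
n = 1052130 (n = -4 + ((-1026)² + (882 - 1424)) = -4 + (1052676 - 542) = -4 + 1052134 = 1052130)
y = 1052130
(-4755637 + 4523947)/(y - 4971410) = (-4755637 + 4523947)/(1052130 - 4971410) = -231690/(-3919280) = -231690*(-1/3919280) = 23169/391928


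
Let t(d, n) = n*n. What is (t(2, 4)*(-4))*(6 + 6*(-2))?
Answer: 384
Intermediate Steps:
t(d, n) = n**2
(t(2, 4)*(-4))*(6 + 6*(-2)) = (4**2*(-4))*(6 + 6*(-2)) = (16*(-4))*(6 - 12) = -64*(-6) = 384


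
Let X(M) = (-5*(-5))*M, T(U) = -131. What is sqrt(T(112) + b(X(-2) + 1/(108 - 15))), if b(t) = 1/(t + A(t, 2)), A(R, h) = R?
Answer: I*sqrt(11326182038)/9298 ≈ 11.446*I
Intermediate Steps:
X(M) = 25*M (X(M) = (-5*(-5))*M = 25*M)
b(t) = 1/(2*t) (b(t) = 1/(t + t) = 1/(2*t))
sqrt(T(112) + b(X(-2) + 1/(108 - 15))) = sqrt(-131 + 1/(2*(25*(-2) + 1/(108 - 15)))) = sqrt(-131 + 1/(2*(-50 + 1/93))) = sqrt(-131 + 1/(2*(-4649/93))) = sqrt(-131 + (1/2)*(-93/4649)) = sqrt(-131 - 93/9298) = sqrt(-1218131/9298) = I*sqrt(11326182038)/9298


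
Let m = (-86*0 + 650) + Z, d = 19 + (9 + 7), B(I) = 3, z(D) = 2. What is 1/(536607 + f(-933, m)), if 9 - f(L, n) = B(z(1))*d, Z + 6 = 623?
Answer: 1/536511 ≈ 1.8639e-6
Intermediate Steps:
Z = 617 (Z = -6 + 623 = 617)
d = 35 (d = 19 + 16 = 35)
m = 1267 (m = (-86*0 + 650) + 617 = (0 + 650) + 617 = 650 + 617 = 1267)
f(L, n) = -96 (f(L, n) = 9 - 3*35 = 9 - 1*105 = 9 - 105 = -96)
1/(536607 + f(-933, m)) = 1/(536607 - 96) = 1/536511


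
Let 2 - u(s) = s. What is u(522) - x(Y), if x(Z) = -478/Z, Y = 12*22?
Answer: -68401/132 ≈ -518.19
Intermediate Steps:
u(s) = 2 - s
Y = 264
u(522) - x(Y) = (2 - 1*522) - (-478)/264 = (2 - 522) - (-478)/264 = -520 - 1*(-239/132) = -520 + 239/132 = -68401/132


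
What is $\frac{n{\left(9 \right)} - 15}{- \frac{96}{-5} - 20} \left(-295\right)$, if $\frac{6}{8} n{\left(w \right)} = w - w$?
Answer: $- \frac{22125}{4} \approx -5531.3$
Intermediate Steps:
$n{\left(w \right)} = 0$ ($n{\left(w \right)} = \frac{4 \left(w - w\right)}{3} = \frac{4}{3} \cdot 0 = 0$)
$\frac{n{\left(9 \right)} - 15}{- \frac{96}{-5} - 20} \left(-295\right) = \frac{0 - 15}{- \frac{96}{-5} - 20} \left(-295\right) = \frac{0 - 15}{\left(-96\right) \left(- \frac{1}{5}\right) - 20} \left(-295\right) = \frac{0 - 15}{\frac{96}{5} - 20} \left(-295\right) = - \frac{15}{- \frac{4}{5}} \left(-295\right) = \left(-15\right) \left(- \frac{5}{4}\right) \left(-295\right) = \frac{75}{4} \left(-295\right) = - \frac{22125}{4}$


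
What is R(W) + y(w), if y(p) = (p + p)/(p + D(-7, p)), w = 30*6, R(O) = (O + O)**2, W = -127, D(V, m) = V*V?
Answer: 14774524/229 ≈ 64518.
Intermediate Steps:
D(V, m) = V**2
R(O) = 4*O**2 (R(O) = (2*O)**2 = 4*O**2)
w = 180
y(p) = 2*p/(49 + p) (y(p) = (p + p)/(p + (-7)**2) = (2*p)/(p + 49) = (2*p)/(49 + p) = 2*p/(49 + p))
R(W) + y(w) = 4*(-127)**2 + 2*180/(49 + 180) = 4*16129 + 2*180/229 = 64516 + 2*180*(1/229) = 64516 + 360/229 = 14774524/229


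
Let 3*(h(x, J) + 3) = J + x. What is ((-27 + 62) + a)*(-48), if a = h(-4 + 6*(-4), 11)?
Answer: -1264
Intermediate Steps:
h(x, J) = -3 + J/3 + x/3 (h(x, J) = -3 + (J + x)/3 = -3 + (J/3 + x/3) = -3 + J/3 + x/3)
a = -26/3 (a = -3 + (⅓)*11 + (-4 + 6*(-4))/3 = -3 + 11/3 + (-4 - 24)/3 = -3 + 11/3 + (⅓)*(-28) = -3 + 11/3 - 28/3 = -26/3 ≈ -8.6667)
((-27 + 62) + a)*(-48) = ((-27 + 62) - 26/3)*(-48) = (35 - 26/3)*(-48) = (79/3)*(-48) = -1264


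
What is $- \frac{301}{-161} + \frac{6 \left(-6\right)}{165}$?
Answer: $\frac{2089}{1265} \approx 1.6514$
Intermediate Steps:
$- \frac{301}{-161} + \frac{6 \left(-6\right)}{165} = \left(-301\right) \left(- \frac{1}{161}\right) - \frac{12}{55} = \frac{43}{23} - \frac{12}{55} = \frac{2089}{1265}$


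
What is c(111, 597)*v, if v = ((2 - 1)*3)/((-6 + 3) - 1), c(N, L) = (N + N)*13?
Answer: -4329/2 ≈ -2164.5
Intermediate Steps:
c(N, L) = 26*N (c(N, L) = (2*N)*13 = 26*N)
v = -¾ (v = (1*3)/(-3 - 1) = 3/(-4) = 3*(-¼) = -¾ ≈ -0.75000)
c(111, 597)*v = (26*111)*(-¾) = 2886*(-¾) = -4329/2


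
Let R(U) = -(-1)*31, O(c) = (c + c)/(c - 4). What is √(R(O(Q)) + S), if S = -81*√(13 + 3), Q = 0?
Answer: I*√293 ≈ 17.117*I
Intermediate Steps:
O(c) = 2*c/(-4 + c) (O(c) = (2*c)/(-4 + c) = 2*c/(-4 + c))
R(U) = 31 (R(U) = -1*(-31) = 31)
S = -324 (S = -81*√16 = -81*4 = -324)
√(R(O(Q)) + S) = √(31 - 324) = √(-293) = I*√293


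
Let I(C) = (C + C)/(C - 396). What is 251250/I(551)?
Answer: 19471875/551 ≈ 35339.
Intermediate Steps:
I(C) = 2*C/(-396 + C) (I(C) = (2*C)/(-396 + C) = 2*C/(-396 + C))
251250/I(551) = 251250/((2*551/(-396 + 551))) = 251250/((2*551/155)) = 251250/((2*551*(1/155))) = 251250/(1102/155) = 251250*(155/1102) = 19471875/551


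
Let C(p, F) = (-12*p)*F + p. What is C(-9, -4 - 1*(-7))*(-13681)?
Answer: -4309515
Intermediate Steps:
C(p, F) = p - 12*F*p (C(p, F) = -12*F*p + p = p - 12*F*p)
C(-9, -4 - 1*(-7))*(-13681) = -9*(1 - 12*(-4 - 1*(-7)))*(-13681) = -9*(1 - 12*(-4 + 7))*(-13681) = -9*(1 - 12*3)*(-13681) = -9*(1 - 36)*(-13681) = -9*(-35)*(-13681) = 315*(-13681) = -4309515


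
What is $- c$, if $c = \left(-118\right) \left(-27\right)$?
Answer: $-3186$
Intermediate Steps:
$c = 3186$
$- c = \left(-1\right) 3186 = -3186$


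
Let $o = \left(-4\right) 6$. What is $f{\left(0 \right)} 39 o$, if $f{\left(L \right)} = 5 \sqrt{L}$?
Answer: $0$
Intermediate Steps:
$o = -24$
$f{\left(0 \right)} 39 o = 5 \sqrt{0} \cdot 39 \left(-24\right) = 5 \cdot 0 \cdot 39 \left(-24\right) = 0 \cdot 39 \left(-24\right) = 0 \left(-24\right) = 0$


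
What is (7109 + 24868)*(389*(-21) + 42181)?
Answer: 1087601724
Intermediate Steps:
(7109 + 24868)*(389*(-21) + 42181) = 31977*(-8169 + 42181) = 31977*34012 = 1087601724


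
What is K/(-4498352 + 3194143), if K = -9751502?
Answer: 9751502/1304209 ≈ 7.4769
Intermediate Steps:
K/(-4498352 + 3194143) = -9751502/(-4498352 + 3194143) = -9751502/(-1304209) = -9751502*(-1/1304209) = 9751502/1304209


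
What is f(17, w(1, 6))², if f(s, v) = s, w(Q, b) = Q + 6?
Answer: 289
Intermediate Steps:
w(Q, b) = 6 + Q
f(17, w(1, 6))² = 17² = 289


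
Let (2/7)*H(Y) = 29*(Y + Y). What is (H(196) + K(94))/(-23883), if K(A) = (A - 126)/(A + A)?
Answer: -1870028/1122501 ≈ -1.6659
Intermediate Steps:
K(A) = (-126 + A)/(2*A) (K(A) = (-126 + A)/((2*A)) = (-126 + A)*(1/(2*A)) = (-126 + A)/(2*A))
H(Y) = 203*Y (H(Y) = 7*(29*(Y + Y))/2 = 7*(29*(2*Y))/2 = 7*(58*Y)/2 = 203*Y)
(H(196) + K(94))/(-23883) = (203*196 + (1/2)*(-126 + 94)/94)/(-23883) = (39788 + (1/2)*(1/94)*(-32))*(-1/23883) = (39788 - 8/47)*(-1/23883) = (1870028/47)*(-1/23883) = -1870028/1122501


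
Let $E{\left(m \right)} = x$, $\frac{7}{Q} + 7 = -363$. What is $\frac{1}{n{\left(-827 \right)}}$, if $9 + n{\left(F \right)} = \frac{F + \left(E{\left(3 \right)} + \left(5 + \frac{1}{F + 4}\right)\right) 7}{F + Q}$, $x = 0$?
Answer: $- \frac{251835531}{2025345269} \approx -0.12434$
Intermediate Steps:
$Q = - \frac{7}{370}$ ($Q = \frac{7}{-7 - 363} = \frac{7}{-370} = 7 \left(- \frac{1}{370}\right) = - \frac{7}{370} \approx -0.018919$)
$E{\left(m \right)} = 0$
$n{\left(F \right)} = -9 + \frac{35 + F + \frac{7}{4 + F}}{- \frac{7}{370} + F}$ ($n{\left(F \right)} = -9 + \frac{F + \left(0 + \left(5 + \frac{1}{F + 4}\right)\right) 7}{F - \frac{7}{370}} = -9 + \frac{F + \left(0 + \left(5 + \frac{1}{4 + F}\right)\right) 7}{- \frac{7}{370} + F} = -9 + \frac{F + \left(5 + \frac{1}{4 + F}\right) 7}{- \frac{7}{370} + F} = -9 + \frac{F + \left(35 + \frac{7}{4 + F}\right)}{- \frac{7}{370} + F} = -9 + \frac{35 + F + \frac{7}{4 + F}}{- \frac{7}{370} + F}$)
$\frac{1}{n{\left(-827 \right)}} = \frac{1}{\frac{1}{-28 + 370 \left(-827\right)^{2} + 1473 \left(-827\right)} \left(54642 - 2960 \left(-827\right)^{2} + 1173 \left(-827\right)\right)} = \frac{1}{\frac{1}{-28 + 370 \cdot 683929 - 1218171} \left(54642 - 2024429840 - 970071\right)} = \frac{1}{\frac{1}{-28 + 253053730 - 1218171} \left(54642 - 2024429840 - 970071\right)} = \frac{1}{\frac{1}{251835531} \left(-2025345269\right)} = \frac{1}{- \frac{2025345269}{251835531}} = - \frac{251835531}{2025345269}$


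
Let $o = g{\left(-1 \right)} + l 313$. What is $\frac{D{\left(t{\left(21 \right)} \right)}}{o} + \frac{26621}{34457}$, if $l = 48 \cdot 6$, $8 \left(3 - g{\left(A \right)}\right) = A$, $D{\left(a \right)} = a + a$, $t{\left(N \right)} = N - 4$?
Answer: $\frac{19207825221}{24849595889} \approx 0.77296$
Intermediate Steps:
$t{\left(N \right)} = -4 + N$
$D{\left(a \right)} = 2 a$
$g{\left(A \right)} = 3 - \frac{A}{8}$
$l = 288$
$o = \frac{721177}{8}$ ($o = \left(3 - - \frac{1}{8}\right) + 288 \cdot 313 = \left(3 + \frac{1}{8}\right) + 90144 = \frac{25}{8} + 90144 = \frac{721177}{8} \approx 90147.0$)
$\frac{D{\left(t{\left(21 \right)} \right)}}{o} + \frac{26621}{34457} = \frac{2 \left(-4 + 21\right)}{\frac{721177}{8}} + \frac{26621}{34457} = 2 \cdot 17 \cdot \frac{8}{721177} + 26621 \cdot \frac{1}{34457} = 34 \cdot \frac{8}{721177} + \frac{26621}{34457} = \frac{272}{721177} + \frac{26621}{34457} = \frac{19207825221}{24849595889}$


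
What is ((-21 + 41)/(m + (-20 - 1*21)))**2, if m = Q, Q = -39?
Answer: 1/16 ≈ 0.062500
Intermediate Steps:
m = -39
((-21 + 41)/(m + (-20 - 1*21)))**2 = ((-21 + 41)/(-39 + (-20 - 1*21)))**2 = (20/(-39 + (-20 - 21)))**2 = (20/(-39 - 41))**2 = (20/(-80))**2 = (20*(-1/80))**2 = (-1/4)**2 = 1/16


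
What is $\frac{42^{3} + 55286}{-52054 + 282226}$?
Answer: $\frac{64687}{115086} \approx 0.56208$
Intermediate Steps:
$\frac{42^{3} + 55286}{-52054 + 282226} = \frac{74088 + 55286}{230172} = 129374 \cdot \frac{1}{230172} = \frac{64687}{115086}$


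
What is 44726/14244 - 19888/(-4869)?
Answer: 83509261/11559006 ≈ 7.2246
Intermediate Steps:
44726/14244 - 19888/(-4869) = 44726*(1/14244) - 19888*(-1/4869) = 22363/7122 + 19888/4869 = 83509261/11559006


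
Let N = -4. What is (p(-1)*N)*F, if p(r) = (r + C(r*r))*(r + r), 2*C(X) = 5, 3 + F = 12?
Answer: 108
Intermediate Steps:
F = 9 (F = -3 + 12 = 9)
C(X) = 5/2 (C(X) = (½)*5 = 5/2)
p(r) = 2*r*(5/2 + r) (p(r) = (r + 5/2)*(r + r) = (5/2 + r)*(2*r) = 2*r*(5/2 + r))
(p(-1)*N)*F = (-(5 + 2*(-1))*(-4))*9 = (-(5 - 2)*(-4))*9 = (-1*3*(-4))*9 = -3*(-4)*9 = 12*9 = 108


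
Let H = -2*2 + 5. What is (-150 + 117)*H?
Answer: -33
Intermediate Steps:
H = 1 (H = -4 + 5 = 1)
(-150 + 117)*H = (-150 + 117)*1 = -33*1 = -33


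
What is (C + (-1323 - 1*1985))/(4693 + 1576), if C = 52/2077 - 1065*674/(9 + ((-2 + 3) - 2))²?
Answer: -965306933/416662816 ≈ -2.3168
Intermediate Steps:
C = -745444021/66464 (C = 52*(1/2077) - 1065*674/(9 + (1 - 2))² = 52/2077 - 1065*674/(9 - 1)² = 52/2077 - 1065/(8²*(1/674)) = 52/2077 - 1065/(64*(1/674)) = 52/2077 - 1065/32/337 = 52/2077 - 1065*337/32 = 52/2077 - 358905/32 = -745444021/66464 ≈ -11216.)
(C + (-1323 - 1*1985))/(4693 + 1576) = (-745444021/66464 + (-1323 - 1*1985))/(4693 + 1576) = (-745444021/66464 + (-1323 - 1985))/6269 = (-745444021/66464 - 3308)*(1/6269) = -965306933/66464*1/6269 = -965306933/416662816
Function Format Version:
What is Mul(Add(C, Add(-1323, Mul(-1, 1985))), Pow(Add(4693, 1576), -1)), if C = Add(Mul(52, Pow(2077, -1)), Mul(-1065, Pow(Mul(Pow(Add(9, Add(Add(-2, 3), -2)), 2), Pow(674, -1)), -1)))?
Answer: Rational(-965306933, 416662816) ≈ -2.3168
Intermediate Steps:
C = Rational(-745444021, 66464) (C = Add(Mul(52, Rational(1, 2077)), Mul(-1065, Pow(Mul(Pow(Add(9, Add(1, -2)), 2), Rational(1, 674)), -1))) = Add(Rational(52, 2077), Mul(-1065, Pow(Mul(Pow(Add(9, -1), 2), Rational(1, 674)), -1))) = Add(Rational(52, 2077), Mul(-1065, Pow(Mul(Pow(8, 2), Rational(1, 674)), -1))) = Add(Rational(52, 2077), Mul(-1065, Pow(Mul(64, Rational(1, 674)), -1))) = Add(Rational(52, 2077), Mul(-1065, Pow(Rational(32, 337), -1))) = Add(Rational(52, 2077), Mul(-1065, Rational(337, 32))) = Add(Rational(52, 2077), Rational(-358905, 32)) = Rational(-745444021, 66464) ≈ -11216.)
Mul(Add(C, Add(-1323, Mul(-1, 1985))), Pow(Add(4693, 1576), -1)) = Mul(Add(Rational(-745444021, 66464), Add(-1323, Mul(-1, 1985))), Pow(Add(4693, 1576), -1)) = Mul(Add(Rational(-745444021, 66464), Add(-1323, -1985)), Pow(6269, -1)) = Mul(Add(Rational(-745444021, 66464), -3308), Rational(1, 6269)) = Mul(Rational(-965306933, 66464), Rational(1, 6269)) = Rational(-965306933, 416662816)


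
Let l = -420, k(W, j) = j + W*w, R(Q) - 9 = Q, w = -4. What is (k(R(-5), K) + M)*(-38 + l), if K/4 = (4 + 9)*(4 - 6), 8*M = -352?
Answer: 75112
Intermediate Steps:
M = -44 (M = (⅛)*(-352) = -44)
R(Q) = 9 + Q
K = -104 (K = 4*((4 + 9)*(4 - 6)) = 4*(13*(-2)) = 4*(-26) = -104)
k(W, j) = j - 4*W (k(W, j) = j + W*(-4) = j - 4*W)
(k(R(-5), K) + M)*(-38 + l) = ((-104 - 4*(9 - 5)) - 44)*(-38 - 420) = ((-104 - 4*4) - 44)*(-458) = ((-104 - 16) - 44)*(-458) = (-120 - 44)*(-458) = -164*(-458) = 75112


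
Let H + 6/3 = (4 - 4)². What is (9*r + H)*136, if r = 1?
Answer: 952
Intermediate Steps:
H = -2 (H = -2 + (4 - 4)² = -2 + 0² = -2 + 0 = -2)
(9*r + H)*136 = (9*1 - 2)*136 = (9 - 2)*136 = 7*136 = 952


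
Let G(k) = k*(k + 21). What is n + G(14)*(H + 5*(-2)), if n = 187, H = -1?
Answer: -5203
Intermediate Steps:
G(k) = k*(21 + k)
n + G(14)*(H + 5*(-2)) = 187 + (14*(21 + 14))*(-1 + 5*(-2)) = 187 + (14*35)*(-1 - 10) = 187 + 490*(-11) = 187 - 5390 = -5203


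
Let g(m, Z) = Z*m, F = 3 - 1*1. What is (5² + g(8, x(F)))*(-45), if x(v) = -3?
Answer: -45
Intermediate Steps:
F = 2 (F = 3 - 1 = 2)
(5² + g(8, x(F)))*(-45) = (5² - 3*8)*(-45) = (25 - 24)*(-45) = 1*(-45) = -45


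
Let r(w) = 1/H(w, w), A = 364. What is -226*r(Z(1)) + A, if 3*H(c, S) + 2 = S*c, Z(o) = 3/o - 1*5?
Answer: 25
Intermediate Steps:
Z(o) = -5 + 3/o (Z(o) = 3/o - 5 = -5 + 3/o)
H(c, S) = -⅔ + S*c/3 (H(c, S) = -⅔ + (S*c)/3 = -⅔ + S*c/3)
r(w) = 1/(-⅔ + w²/3) (r(w) = 1/(-⅔ + w*w/3) = 1/(-⅔ + w²/3))
-226*r(Z(1)) + A = -678/(-2 + (-5 + 3/1)²) + 364 = -678/(-2 + (-5 + 3*1)²) + 364 = -678/(-2 + (-5 + 3)²) + 364 = -678/(-2 + (-2)²) + 364 = -678/(-2 + 4) + 364 = -678/2 + 364 = -226*3/2 + 364 = -339 + 364 = 25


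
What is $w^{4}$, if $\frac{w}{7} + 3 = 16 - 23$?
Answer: $24010000$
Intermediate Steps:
$w = -70$ ($w = -21 + 7 \left(16 - 23\right) = -21 + 7 \left(-7\right) = -21 - 49 = -70$)
$w^{4} = \left(-70\right)^{4} = 24010000$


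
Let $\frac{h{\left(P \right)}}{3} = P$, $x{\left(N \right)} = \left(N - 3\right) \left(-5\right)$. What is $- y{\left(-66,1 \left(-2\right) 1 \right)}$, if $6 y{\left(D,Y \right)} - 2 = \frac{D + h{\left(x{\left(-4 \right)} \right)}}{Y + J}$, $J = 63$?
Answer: $- \frac{161}{366} \approx -0.43989$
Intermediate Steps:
$x{\left(N \right)} = 15 - 5 N$ ($x{\left(N \right)} = \left(-3 + N\right) \left(-5\right) = 15 - 5 N$)
$h{\left(P \right)} = 3 P$
$y{\left(D,Y \right)} = \frac{1}{3} + \frac{105 + D}{6 \left(63 + Y\right)}$ ($y{\left(D,Y \right)} = \frac{1}{3} + \frac{\left(D + 3 \left(15 - -20\right)\right) \frac{1}{Y + 63}}{6} = \frac{1}{3} + \frac{\left(D + 3 \left(15 + 20\right)\right) \frac{1}{63 + Y}}{6} = \frac{1}{3} + \frac{\left(D + 3 \cdot 35\right) \frac{1}{63 + Y}}{6} = \frac{1}{3} + \frac{\left(D + 105\right) \frac{1}{63 + Y}}{6} = \frac{1}{3} + \frac{\left(105 + D\right) \frac{1}{63 + Y}}{6} = \frac{1}{3} + \frac{\frac{1}{63 + Y} \left(105 + D\right)}{6} = \frac{1}{3} + \frac{105 + D}{6 \left(63 + Y\right)}$)
$- y{\left(-66,1 \left(-2\right) 1 \right)} = - \frac{231 - 66 + 2 \cdot 1 \left(-2\right) 1}{6 \left(63 + 1 \left(-2\right) 1\right)} = - \frac{231 - 66 + 2 \left(\left(-2\right) 1\right)}{6 \left(63 - 2\right)} = - \frac{231 - 66 + 2 \left(-2\right)}{6 \left(63 - 2\right)} = - \frac{231 - 66 - 4}{6 \cdot 61} = - \frac{161}{6 \cdot 61} = \left(-1\right) \frac{161}{366} = - \frac{161}{366}$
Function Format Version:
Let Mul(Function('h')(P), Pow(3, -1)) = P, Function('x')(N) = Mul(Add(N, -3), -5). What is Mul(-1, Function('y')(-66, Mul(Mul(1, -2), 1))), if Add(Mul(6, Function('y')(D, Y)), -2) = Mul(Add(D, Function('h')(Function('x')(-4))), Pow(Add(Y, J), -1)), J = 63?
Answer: Rational(-161, 366) ≈ -0.43989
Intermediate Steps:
Function('x')(N) = Add(15, Mul(-5, N)) (Function('x')(N) = Mul(Add(-3, N), -5) = Add(15, Mul(-5, N)))
Function('h')(P) = Mul(3, P)
Function('y')(D, Y) = Add(Rational(1, 3), Mul(Rational(1, 6), Pow(Add(63, Y), -1), Add(105, D))) (Function('y')(D, Y) = Add(Rational(1, 3), Mul(Rational(1, 6), Mul(Add(D, Mul(3, Add(15, Mul(-5, -4)))), Pow(Add(Y, 63), -1)))) = Add(Rational(1, 3), Mul(Rational(1, 6), Mul(Add(D, Mul(3, Add(15, 20))), Pow(Add(63, Y), -1)))) = Add(Rational(1, 3), Mul(Rational(1, 6), Mul(Add(D, Mul(3, 35)), Pow(Add(63, Y), -1)))) = Add(Rational(1, 3), Mul(Rational(1, 6), Mul(Add(D, 105), Pow(Add(63, Y), -1)))) = Add(Rational(1, 3), Mul(Rational(1, 6), Mul(Add(105, D), Pow(Add(63, Y), -1)))) = Add(Rational(1, 3), Mul(Rational(1, 6), Mul(Pow(Add(63, Y), -1), Add(105, D)))) = Add(Rational(1, 3), Mul(Rational(1, 6), Pow(Add(63, Y), -1), Add(105, D))))
Mul(-1, Function('y')(-66, Mul(Mul(1, -2), 1))) = Mul(-1, Mul(Rational(1, 6), Pow(Add(63, Mul(Mul(1, -2), 1)), -1), Add(231, -66, Mul(2, Mul(Mul(1, -2), 1))))) = Mul(-1, Mul(Rational(1, 6), Pow(Add(63, Mul(-2, 1)), -1), Add(231, -66, Mul(2, Mul(-2, 1))))) = Mul(-1, Mul(Rational(1, 6), Pow(Add(63, -2), -1), Add(231, -66, Mul(2, -2)))) = Mul(-1, Mul(Rational(1, 6), Pow(61, -1), Add(231, -66, -4))) = Mul(-1, Mul(Rational(1, 6), Rational(1, 61), 161)) = Mul(-1, Rational(161, 366)) = Rational(-161, 366)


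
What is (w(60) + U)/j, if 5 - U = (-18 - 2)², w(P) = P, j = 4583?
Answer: -335/4583 ≈ -0.073096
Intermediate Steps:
U = -395 (U = 5 - (-18 - 2)² = 5 - 1*(-20)² = 5 - 1*400 = 5 - 400 = -395)
(w(60) + U)/j = (60 - 395)/4583 = -335*1/4583 = -335/4583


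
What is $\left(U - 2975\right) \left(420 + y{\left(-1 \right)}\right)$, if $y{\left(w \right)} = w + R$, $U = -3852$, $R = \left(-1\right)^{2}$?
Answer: $-2867340$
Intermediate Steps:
$R = 1$
$y{\left(w \right)} = 1 + w$ ($y{\left(w \right)} = w + 1 = 1 + w$)
$\left(U - 2975\right) \left(420 + y{\left(-1 \right)}\right) = \left(-3852 - 2975\right) \left(420 + \left(1 - 1\right)\right) = - 6827 \left(420 + 0\right) = \left(-6827\right) 420 = -2867340$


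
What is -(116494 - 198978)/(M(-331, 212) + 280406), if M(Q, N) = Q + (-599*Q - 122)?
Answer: 41242/239111 ≈ 0.17248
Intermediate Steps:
M(Q, N) = -122 - 598*Q (M(Q, N) = Q + (-122 - 599*Q) = -122 - 598*Q)
-(116494 - 198978)/(M(-331, 212) + 280406) = -(116494 - 198978)/((-122 - 598*(-331)) + 280406) = -(-82484)/((-122 + 197938) + 280406) = -(-82484)/(197816 + 280406) = -(-82484)/478222 = -1*(-41242/239111) = 41242/239111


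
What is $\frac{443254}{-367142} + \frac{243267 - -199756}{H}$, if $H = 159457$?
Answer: $\frac{45986198594}{29271680947} \approx 1.571$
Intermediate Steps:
$\frac{443254}{-367142} + \frac{243267 - -199756}{H} = \frac{443254}{-367142} + \frac{243267 - -199756}{159457} = 443254 \left(- \frac{1}{367142}\right) + \left(243267 + 199756\right) \frac{1}{159457} = - \frac{221627}{183571} + 443023 \cdot \frac{1}{159457} = - \frac{221627}{183571} + \frac{443023}{159457} = \frac{45986198594}{29271680947}$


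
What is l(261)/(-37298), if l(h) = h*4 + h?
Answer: -1305/37298 ≈ -0.034988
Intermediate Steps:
l(h) = 5*h (l(h) = 4*h + h = 5*h)
l(261)/(-37298) = (5*261)/(-37298) = 1305*(-1/37298) = -1305/37298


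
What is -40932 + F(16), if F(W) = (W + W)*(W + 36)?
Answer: -39268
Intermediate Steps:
F(W) = 2*W*(36 + W) (F(W) = (2*W)*(36 + W) = 2*W*(36 + W))
-40932 + F(16) = -40932 + 2*16*(36 + 16) = -40932 + 2*16*52 = -40932 + 1664 = -39268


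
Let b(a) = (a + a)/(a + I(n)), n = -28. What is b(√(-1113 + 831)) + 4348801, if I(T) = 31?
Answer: 5405560207/1243 + 62*I*√282/1243 ≈ 4.3488e+6 + 0.83762*I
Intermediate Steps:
b(a) = 2*a/(31 + a) (b(a) = (a + a)/(a + 31) = (2*a)/(31 + a) = 2*a/(31 + a))
b(√(-1113 + 831)) + 4348801 = 2*√(-1113 + 831)/(31 + √(-1113 + 831)) + 4348801 = 2*√(-282)/(31 + √(-282)) + 4348801 = 2*(I*√282)/(31 + I*√282) + 4348801 = 2*I*√282/(31 + I*√282) + 4348801 = 4348801 + 2*I*√282/(31 + I*√282)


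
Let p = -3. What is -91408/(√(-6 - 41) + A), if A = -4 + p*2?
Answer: 914080/147 + 91408*I*√47/147 ≈ 6218.2 + 4263.0*I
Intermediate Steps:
A = -10 (A = -4 - 3*2 = -4 - 6 = -10)
-91408/(√(-6 - 41) + A) = -91408/(√(-6 - 41) - 10) = -91408/(√(-47) - 10) = -91408/(I*√47 - 10) = -91408/(-10 + I*√47)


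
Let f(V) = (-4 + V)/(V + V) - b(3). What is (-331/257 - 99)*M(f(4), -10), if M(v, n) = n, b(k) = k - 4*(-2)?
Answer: 257740/257 ≈ 1002.9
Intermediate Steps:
b(k) = 8 + k (b(k) = k + 8 = 8 + k)
f(V) = -11 + (-4 + V)/(2*V) (f(V) = (-4 + V)/(V + V) - (8 + 3) = (-4 + V)/((2*V)) - 1*11 = (-4 + V)*(1/(2*V)) - 11 = (-4 + V)/(2*V) - 11 = -11 + (-4 + V)/(2*V))
(-331/257 - 99)*M(f(4), -10) = (-331/257 - 99)*(-10) = -25774/257*(-10) = 257740/257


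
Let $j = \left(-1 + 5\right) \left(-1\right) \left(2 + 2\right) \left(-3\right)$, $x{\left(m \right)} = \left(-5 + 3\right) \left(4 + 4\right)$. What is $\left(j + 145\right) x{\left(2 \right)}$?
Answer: $-3088$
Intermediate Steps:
$x{\left(m \right)} = -16$ ($x{\left(m \right)} = \left(-2\right) 8 = -16$)
$j = 48$ ($j = 4 \left(-1\right) 4 \left(-3\right) = \left(-4\right) 4 \left(-3\right) = \left(-16\right) \left(-3\right) = 48$)
$\left(j + 145\right) x{\left(2 \right)} = \left(48 + 145\right) \left(-16\right) = 193 \left(-16\right) = -3088$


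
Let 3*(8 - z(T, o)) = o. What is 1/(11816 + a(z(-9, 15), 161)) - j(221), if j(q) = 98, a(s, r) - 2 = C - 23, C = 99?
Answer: -1165611/11894 ≈ -98.000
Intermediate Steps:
z(T, o) = 8 - o/3
a(s, r) = 78 (a(s, r) = 2 + (99 - 23) = 2 + 76 = 78)
1/(11816 + a(z(-9, 15), 161)) - j(221) = 1/(11816 + 78) - 1*98 = 1/11894 - 98 = -1165611/11894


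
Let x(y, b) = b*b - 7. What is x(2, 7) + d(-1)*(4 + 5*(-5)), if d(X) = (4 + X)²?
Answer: -147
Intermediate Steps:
x(y, b) = -7 + b² (x(y, b) = b² - 7 = -7 + b²)
x(2, 7) + d(-1)*(4 + 5*(-5)) = (-7 + 7²) + (4 - 1)²*(4 + 5*(-5)) = (-7 + 49) + 3²*(4 - 25) = 42 + 9*(-21) = 42 - 189 = -147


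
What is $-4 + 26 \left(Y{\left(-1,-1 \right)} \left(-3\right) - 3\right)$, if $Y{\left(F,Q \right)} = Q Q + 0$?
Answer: $-160$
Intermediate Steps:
$Y{\left(F,Q \right)} = Q^{2}$ ($Y{\left(F,Q \right)} = Q^{2} + 0 = Q^{2}$)
$-4 + 26 \left(Y{\left(-1,-1 \right)} \left(-3\right) - 3\right) = -4 + 26 \left(\left(-1\right)^{2} \left(-3\right) - 3\right) = -4 + 26 \left(1 \left(-3\right) - 3\right) = -4 + 26 \left(-3 - 3\right) = -4 + 26 \left(-6\right) = -4 - 156 = -160$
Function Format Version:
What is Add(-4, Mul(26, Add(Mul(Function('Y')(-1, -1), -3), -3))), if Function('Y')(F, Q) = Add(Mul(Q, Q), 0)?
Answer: -160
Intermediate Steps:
Function('Y')(F, Q) = Pow(Q, 2) (Function('Y')(F, Q) = Add(Pow(Q, 2), 0) = Pow(Q, 2))
Add(-4, Mul(26, Add(Mul(Function('Y')(-1, -1), -3), -3))) = Add(-4, Mul(26, Add(Mul(Pow(-1, 2), -3), -3))) = Add(-4, Mul(26, Add(Mul(1, -3), -3))) = Add(-4, Mul(26, Add(-3, -3))) = Add(-4, Mul(26, -6)) = Add(-4, -156) = -160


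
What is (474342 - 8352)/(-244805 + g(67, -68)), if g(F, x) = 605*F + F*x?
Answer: -232995/104413 ≈ -2.2315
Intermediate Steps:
(474342 - 8352)/(-244805 + g(67, -68)) = (474342 - 8352)/(-244805 + 67*(605 - 68)) = 465990/(-244805 + 67*537) = 465990/(-244805 + 35979) = 465990/(-208826) = 465990*(-1/208826) = -232995/104413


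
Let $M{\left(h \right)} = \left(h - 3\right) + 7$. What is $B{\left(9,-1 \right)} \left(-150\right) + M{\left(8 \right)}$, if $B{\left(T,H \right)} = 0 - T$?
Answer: $1362$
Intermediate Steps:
$B{\left(T,H \right)} = - T$
$M{\left(h \right)} = 4 + h$ ($M{\left(h \right)} = \left(-3 + h\right) + 7 = 4 + h$)
$B{\left(9,-1 \right)} \left(-150\right) + M{\left(8 \right)} = \left(-1\right) 9 \left(-150\right) + \left(4 + 8\right) = \left(-9\right) \left(-150\right) + 12 = 1350 + 12 = 1362$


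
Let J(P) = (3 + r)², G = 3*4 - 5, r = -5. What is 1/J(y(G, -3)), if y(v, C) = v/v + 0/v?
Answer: ¼ ≈ 0.25000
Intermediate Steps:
G = 7 (G = 12 - 5 = 7)
y(v, C) = 1 (y(v, C) = 1 + 0 = 1)
J(P) = 4 (J(P) = (3 - 5)² = (-2)² = 4)
1/J(y(G, -3)) = 1/4 = ¼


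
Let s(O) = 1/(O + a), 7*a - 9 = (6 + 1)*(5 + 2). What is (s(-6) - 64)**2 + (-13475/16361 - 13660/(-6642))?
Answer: 56215120494289/13909729536 ≈ 4041.4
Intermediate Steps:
a = 58/7 (a = 9/7 + ((6 + 1)*(5 + 2))/7 = 9/7 + (7*7)/7 = 9/7 + (1/7)*49 = 9/7 + 7 = 58/7 ≈ 8.2857)
s(O) = 1/(58/7 + O) (s(O) = 1/(O + 58/7) = 1/(58/7 + O))
(s(-6) - 64)**2 + (-13475/16361 - 13660/(-6642)) = (7/(58 + 7*(-6)) - 64)**2 + (-13475/16361 - 13660/(-6642)) = (7/(58 - 42) - 64)**2 + (-13475*1/16361 - 13660*(-1/6642)) = (7/16 - 64)**2 + (-13475/16361 + 6830/3321) = (7*(1/16) - 64)**2 + 66995155/54334881 = (7/16 - 64)**2 + 66995155/54334881 = (-1017/16)**2 + 66995155/54334881 = 1034289/256 + 66995155/54334881 = 56215120494289/13909729536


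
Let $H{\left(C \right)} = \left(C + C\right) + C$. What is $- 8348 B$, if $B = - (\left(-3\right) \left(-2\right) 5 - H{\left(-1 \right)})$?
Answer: $275484$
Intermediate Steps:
$H{\left(C \right)} = 3 C$ ($H{\left(C \right)} = 2 C + C = 3 C$)
$B = -33$ ($B = - (\left(-3\right) \left(-2\right) 5 - 3 \left(-1\right)) = - (6 \cdot 5 - -3) = - (30 + 3) = \left(-1\right) 33 = -33$)
$- 8348 B = \left(-8348\right) \left(-33\right) = 275484$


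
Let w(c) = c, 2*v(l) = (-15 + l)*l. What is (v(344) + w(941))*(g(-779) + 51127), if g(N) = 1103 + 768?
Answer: 3048921942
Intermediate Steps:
v(l) = l*(-15 + l)/2 (v(l) = ((-15 + l)*l)/2 = (l*(-15 + l))/2 = l*(-15 + l)/2)
g(N) = 1871
(v(344) + w(941))*(g(-779) + 51127) = ((½)*344*(-15 + 344) + 941)*(1871 + 51127) = ((½)*344*329 + 941)*52998 = (56588 + 941)*52998 = 57529*52998 = 3048921942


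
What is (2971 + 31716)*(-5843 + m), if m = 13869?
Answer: 278397862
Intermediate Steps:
(2971 + 31716)*(-5843 + m) = (2971 + 31716)*(-5843 + 13869) = 34687*8026 = 278397862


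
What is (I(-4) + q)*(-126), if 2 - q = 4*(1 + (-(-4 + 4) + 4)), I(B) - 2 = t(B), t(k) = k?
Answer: 2520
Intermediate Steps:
I(B) = 2 + B
q = -18 (q = 2 - 4*(1 + (-(-4 + 4) + 4)) = 2 - 4*(1 + (-1*0 + 4)) = 2 - 4*(1 + (0 + 4)) = 2 - 4*(1 + 4) = 2 - 4*5 = 2 - 1*20 = 2 - 20 = -18)
(I(-4) + q)*(-126) = ((2 - 4) - 18)*(-126) = (-2 - 18)*(-126) = -20*(-126) = 2520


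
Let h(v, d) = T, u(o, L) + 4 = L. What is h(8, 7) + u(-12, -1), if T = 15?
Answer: 10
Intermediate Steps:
u(o, L) = -4 + L
h(v, d) = 15
h(8, 7) + u(-12, -1) = 15 + (-4 - 1) = 15 - 5 = 10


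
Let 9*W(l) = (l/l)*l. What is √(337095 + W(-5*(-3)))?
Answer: √3033870/3 ≈ 580.60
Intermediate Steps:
W(l) = l/9 (W(l) = ((l/l)*l)/9 = (1*l)/9 = l/9)
√(337095 + W(-5*(-3))) = √(337095 + (-5*(-3))/9) = √(337095 + (⅑)*15) = √(337095 + 5/3) = √(1011290/3) = √3033870/3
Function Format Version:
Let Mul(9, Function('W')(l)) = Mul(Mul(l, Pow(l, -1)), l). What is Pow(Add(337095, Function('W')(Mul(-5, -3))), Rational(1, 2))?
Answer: Mul(Rational(1, 3), Pow(3033870, Rational(1, 2))) ≈ 580.60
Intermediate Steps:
Function('W')(l) = Mul(Rational(1, 9), l) (Function('W')(l) = Mul(Rational(1, 9), Mul(Mul(l, Pow(l, -1)), l)) = Mul(Rational(1, 9), Mul(1, l)) = Mul(Rational(1, 9), l))
Pow(Add(337095, Function('W')(Mul(-5, -3))), Rational(1, 2)) = Pow(Add(337095, Mul(Rational(1, 9), Mul(-5, -3))), Rational(1, 2)) = Pow(Add(337095, Mul(Rational(1, 9), 15)), Rational(1, 2)) = Pow(Add(337095, Rational(5, 3)), Rational(1, 2)) = Pow(Rational(1011290, 3), Rational(1, 2)) = Mul(Rational(1, 3), Pow(3033870, Rational(1, 2)))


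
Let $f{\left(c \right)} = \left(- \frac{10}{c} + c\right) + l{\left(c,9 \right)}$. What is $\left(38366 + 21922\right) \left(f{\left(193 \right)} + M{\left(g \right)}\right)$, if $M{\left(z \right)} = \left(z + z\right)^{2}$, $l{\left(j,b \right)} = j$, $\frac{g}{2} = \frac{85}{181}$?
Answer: $\frac{148465962384384}{6322873} \approx 2.3481 \cdot 10^{7}$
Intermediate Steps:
$g = \frac{170}{181}$ ($g = 2 \cdot \frac{85}{181} = \frac{170}{181} \approx 0.93923$)
$f{\left(c \right)} = - \frac{10}{c} + 2 c$ ($f{\left(c \right)} = \left(- \frac{10}{c} + c\right) + c = \left(c - \frac{10}{c}\right) + c = - \frac{10}{c} + 2 c$)
$M{\left(z \right)} = 4 z^{2}$ ($M{\left(z \right)} = \left(2 z\right)^{2} = 4 z^{2}$)
$\left(38366 + 21922\right) \left(f{\left(193 \right)} + M{\left(g \right)}\right) = \left(38366 + 21922\right) \left(\left(- \frac{10}{193} + 2 \cdot 193\right) + 4 \left(\frac{170}{181}\right)^{2}\right) = 60288 \left(\left(\left(-10\right) \frac{1}{193} + 386\right) + 4 \cdot \frac{28900}{32761}\right) = 60288 \left(\left(- \frac{10}{193} + 386\right) + \frac{115600}{32761}\right) = 60288 \left(\frac{74488}{193} + \frac{115600}{32761}\right) = 60288 \cdot \frac{2462612168}{6322873} = \frac{148465962384384}{6322873}$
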